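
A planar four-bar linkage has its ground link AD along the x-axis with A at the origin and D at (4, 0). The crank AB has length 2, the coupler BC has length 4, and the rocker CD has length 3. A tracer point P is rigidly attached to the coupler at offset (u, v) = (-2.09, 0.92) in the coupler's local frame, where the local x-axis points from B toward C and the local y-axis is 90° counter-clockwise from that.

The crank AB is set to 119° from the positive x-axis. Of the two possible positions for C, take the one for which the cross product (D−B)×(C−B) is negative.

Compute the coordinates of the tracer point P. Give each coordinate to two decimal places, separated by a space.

-1.46 3.98

A=(0,0), D=(4.00,0)
B = A + 2.00·(cos119°, sin119°) = (-0.9696, 1.7492)
|BD| = 5.2685
circle(B,4.00) ∩ circle(D,3.00): a=3.2986, h=2.2626
  candidates: C₊=(2.8931,2.7883) cross=11.921; C₋=(1.3906,-1.4802) cross=-11.921
  mode - wants cross < 0 → take C=(1.3906,-1.4802) (cross=-11.921)
ex = (C−B)/|BC| = (0.5901,-0.8074); ey = (0.8074,0.5901)
P = B + -2.09·ex + 0.92·ey = (-1.4601,3.9795)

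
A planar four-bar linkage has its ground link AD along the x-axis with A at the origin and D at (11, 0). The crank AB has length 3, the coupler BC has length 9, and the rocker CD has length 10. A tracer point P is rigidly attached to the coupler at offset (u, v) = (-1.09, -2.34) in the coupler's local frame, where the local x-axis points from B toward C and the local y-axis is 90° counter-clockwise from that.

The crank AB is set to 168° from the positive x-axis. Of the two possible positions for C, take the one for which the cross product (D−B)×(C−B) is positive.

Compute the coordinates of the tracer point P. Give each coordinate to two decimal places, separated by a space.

A=(0,0), D=(11.00,0)
B = A + 3.00·(cos168°, sin168°) = (-2.9344, 0.6237)
|BD| = 13.9484
circle(B,9.00) ∩ circle(D,10.00): a=6.2931, h=6.4340
  candidates: C₊=(3.6401,6.7699) cross=89.744; C₋=(3.0647,-6.0853) cross=-89.744
  mode + wants cross > 0 → take C=(3.6401,6.7699) (cross=89.744)
ex = (C−B)/|BC| = (0.7305,0.6829); ey = (-0.6829,0.7305)
P = B + -1.09·ex + -2.34·ey = (-2.1327,-1.8300)

-2.13 -1.83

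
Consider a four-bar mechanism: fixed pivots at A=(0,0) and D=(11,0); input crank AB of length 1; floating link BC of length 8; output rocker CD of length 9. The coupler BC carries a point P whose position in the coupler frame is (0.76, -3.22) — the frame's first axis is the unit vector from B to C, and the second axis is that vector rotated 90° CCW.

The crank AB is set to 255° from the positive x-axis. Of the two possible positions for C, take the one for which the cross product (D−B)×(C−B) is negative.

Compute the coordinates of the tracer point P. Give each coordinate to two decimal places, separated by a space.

-2.11 -3.71

A=(0,0), D=(11.00,0)
B = A + 1.00·(cos255°, sin255°) = (-0.2588, -0.9659)
|BD| = 11.3002
circle(B,8.00) ∩ circle(D,9.00): a=4.8979, h=6.3254
  candidates: C₊=(4.0805,5.7550) cross=71.478; C₋=(5.1618,-6.8495) cross=-71.478
  mode - wants cross < 0 → take C=(5.1618,-6.8495) (cross=-71.478)
ex = (C−B)/|BC| = (0.6776,-0.7354); ey = (0.7354,0.6776)
P = B + 0.76·ex + -3.22·ey = (-2.1120,-3.7067)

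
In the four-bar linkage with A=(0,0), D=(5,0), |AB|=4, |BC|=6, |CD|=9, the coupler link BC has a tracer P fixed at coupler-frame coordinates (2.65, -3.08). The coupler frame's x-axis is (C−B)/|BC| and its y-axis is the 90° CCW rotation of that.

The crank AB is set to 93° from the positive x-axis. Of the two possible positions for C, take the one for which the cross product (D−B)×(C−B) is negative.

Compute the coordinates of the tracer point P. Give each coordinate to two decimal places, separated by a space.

A=(0,0), D=(5.00,0)
B = A + 4.00·(cos93°, sin93°) = (-0.2093, 3.9945)
|BD| = 6.5646
circle(B,6.00) ∩ circle(D,9.00): a=-0.1452, h=5.9982
  candidates: C₊=(3.3253,8.8428) cross=39.376; C₋=(-3.9745,-0.6771) cross=-39.376
  mode - wants cross < 0 → take C=(-3.9745,-0.6771) (cross=-39.376)
ex = (C−B)/|BC| = (-0.6275,-0.7786); ey = (0.7786,-0.6275)
P = B + 2.65·ex + -3.08·ey = (-4.2704,3.8640)

-4.27 3.86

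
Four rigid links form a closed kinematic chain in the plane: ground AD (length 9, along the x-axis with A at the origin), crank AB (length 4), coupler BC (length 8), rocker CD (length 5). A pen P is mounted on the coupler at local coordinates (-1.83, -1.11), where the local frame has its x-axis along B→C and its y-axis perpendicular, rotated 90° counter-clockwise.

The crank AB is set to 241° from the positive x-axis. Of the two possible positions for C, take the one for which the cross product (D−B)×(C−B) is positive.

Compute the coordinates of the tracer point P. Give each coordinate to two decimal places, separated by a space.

-2.65 -5.52

A=(0,0), D=(9.00,0)
B = A + 4.00·(cos241°, sin241°) = (-1.9392, -3.4985)
|BD| = 11.4850
circle(B,8.00) ∩ circle(D,5.00): a=7.4404, h=2.9395
  candidates: C₊=(4.2521,1.5678) cross=33.760; C₋=(6.0430,-4.0319) cross=-33.760
  mode + wants cross > 0 → take C=(4.2521,1.5678) (cross=33.760)
ex = (C−B)/|BC| = (0.7739,0.6333); ey = (-0.6333,0.7739)
P = B + -1.83·ex + -1.11·ey = (-2.6526,-5.5164)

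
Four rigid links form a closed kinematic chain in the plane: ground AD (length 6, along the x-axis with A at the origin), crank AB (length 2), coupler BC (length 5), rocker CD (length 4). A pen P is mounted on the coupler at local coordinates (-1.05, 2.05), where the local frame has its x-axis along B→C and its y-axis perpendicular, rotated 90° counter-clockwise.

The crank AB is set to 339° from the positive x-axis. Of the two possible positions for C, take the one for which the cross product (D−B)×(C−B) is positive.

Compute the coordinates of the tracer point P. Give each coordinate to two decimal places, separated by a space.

A=(0,0), D=(6.00,0)
B = A + 2.00·(cos339°, sin339°) = (1.8672, -0.7167)
|BD| = 4.1945
circle(B,5.00) ∩ circle(D,4.00): a=3.1701, h=3.8666
  candidates: C₊=(4.3299,3.6347) cross=16.219; C₋=(5.6513,-3.9848) cross=-16.219
  mode + wants cross > 0 → take C=(4.3299,3.6347) (cross=16.219)
ex = (C−B)/|BC| = (0.4926,0.8703); ey = (-0.8703,0.4926)
P = B + -1.05·ex + 2.05·ey = (-0.4341,-0.6208)

-0.43 -0.62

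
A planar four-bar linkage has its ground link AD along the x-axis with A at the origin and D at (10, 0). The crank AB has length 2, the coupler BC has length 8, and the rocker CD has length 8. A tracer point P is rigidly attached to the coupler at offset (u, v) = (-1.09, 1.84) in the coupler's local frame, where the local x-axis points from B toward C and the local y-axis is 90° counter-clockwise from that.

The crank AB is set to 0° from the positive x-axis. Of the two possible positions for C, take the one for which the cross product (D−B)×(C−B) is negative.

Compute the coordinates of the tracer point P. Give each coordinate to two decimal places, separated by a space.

3.05 1.86

A=(0,0), D=(10.00,0)
B = A + 2.00·(cos0°, sin0°) = (2.0000, 0.0000)
|BD| = 8.0000
circle(B,8.00) ∩ circle(D,8.00): a=4.0000, h=6.9282
  candidates: C₊=(6.0000,6.9282) cross=55.426; C₋=(6.0000,-6.9282) cross=-55.426
  mode - wants cross < 0 → take C=(6.0000,-6.9282) (cross=-55.426)
ex = (C−B)/|BC| = (0.5000,-0.8660); ey = (0.8660,0.5000)
P = B + -1.09·ex + 1.84·ey = (3.0485,1.8640)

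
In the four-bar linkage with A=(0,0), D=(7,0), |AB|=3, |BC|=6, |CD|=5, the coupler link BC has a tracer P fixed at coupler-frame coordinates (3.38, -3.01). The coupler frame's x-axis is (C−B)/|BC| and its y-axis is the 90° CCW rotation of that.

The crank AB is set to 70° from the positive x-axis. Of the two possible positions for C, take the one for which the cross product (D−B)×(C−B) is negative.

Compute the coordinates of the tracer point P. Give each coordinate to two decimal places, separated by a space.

-0.77 -1.34

A=(0,0), D=(7.00,0)
B = A + 3.00·(cos70°, sin70°) = (1.0261, 2.8191)
|BD| = 6.6057
circle(B,6.00) ∩ circle(D,5.00): a=4.1355, h=4.3472
  candidates: C₊=(6.6212,4.9856) cross=28.716; C₋=(2.9108,-2.8772) cross=-28.716
  mode - wants cross < 0 → take C=(2.9108,-2.8772) (cross=-28.716)
ex = (C−B)/|BC| = (0.3141,-0.9494); ey = (0.9494,0.3141)
P = B + 3.38·ex + -3.01·ey = (-0.7698,-1.3353)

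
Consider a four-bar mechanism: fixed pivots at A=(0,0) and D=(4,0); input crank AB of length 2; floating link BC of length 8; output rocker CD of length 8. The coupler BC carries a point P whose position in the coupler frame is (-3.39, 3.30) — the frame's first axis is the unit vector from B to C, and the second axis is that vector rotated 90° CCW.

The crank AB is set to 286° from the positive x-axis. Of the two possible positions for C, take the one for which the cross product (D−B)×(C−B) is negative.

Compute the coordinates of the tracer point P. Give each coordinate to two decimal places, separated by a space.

0.62 2.81

A=(0,0), D=(4.00,0)
B = A + 2.00·(cos286°, sin286°) = (0.5513, -1.9225)
|BD| = 3.9484
circle(B,8.00) ∩ circle(D,8.00): a=1.9742, h=7.7526
  candidates: C₊=(-1.4992,5.8102) cross=30.610; C₋=(6.0505,-7.7328) cross=-30.610
  mode - wants cross < 0 → take C=(6.0505,-7.7328) (cross=-30.610)
ex = (C−B)/|BC| = (0.6874,-0.7263); ey = (0.7263,0.6874)
P = B + -3.39·ex + 3.30·ey = (0.6177,2.8080)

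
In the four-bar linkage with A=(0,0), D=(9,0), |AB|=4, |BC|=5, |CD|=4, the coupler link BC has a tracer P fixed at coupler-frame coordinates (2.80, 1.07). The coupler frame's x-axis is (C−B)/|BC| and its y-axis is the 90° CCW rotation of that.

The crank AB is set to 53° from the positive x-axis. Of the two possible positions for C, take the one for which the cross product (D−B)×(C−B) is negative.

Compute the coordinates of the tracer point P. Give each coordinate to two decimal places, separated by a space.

4.83 1.43

A=(0,0), D=(9.00,0)
B = A + 4.00·(cos53°, sin53°) = (2.4073, 3.1945)
|BD| = 7.3259
circle(B,5.00) ∩ circle(D,4.00): a=4.2772, h=2.5895
  candidates: C₊=(7.3856,3.6597) cross=18.970; C₋=(5.1272,-1.0009) cross=-18.970
  mode - wants cross < 0 → take C=(5.1272,-1.0009) (cross=-18.970)
ex = (C−B)/|BC| = (0.5440,-0.8391); ey = (0.8391,0.5440)
P = B + 2.80·ex + 1.07·ey = (4.8283,1.4272)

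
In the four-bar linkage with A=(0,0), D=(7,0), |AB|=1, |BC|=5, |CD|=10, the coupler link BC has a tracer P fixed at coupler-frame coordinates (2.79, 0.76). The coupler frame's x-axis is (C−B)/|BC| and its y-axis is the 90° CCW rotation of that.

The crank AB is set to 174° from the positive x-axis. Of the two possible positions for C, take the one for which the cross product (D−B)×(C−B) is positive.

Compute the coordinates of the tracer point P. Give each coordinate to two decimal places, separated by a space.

-2.10 2.78

A=(0,0), D=(7.00,0)
B = A + 1.00·(cos174°, sin174°) = (-0.9945, 0.1045)
|BD| = 7.9952
circle(B,5.00) ∩ circle(D,10.00): a=-0.6927, h=4.9518
  candidates: C₊=(-1.6224,5.0649) cross=39.591; C₋=(-1.7519,-4.8378) cross=-39.591
  mode + wants cross > 0 → take C=(-1.6224,5.0649) (cross=39.591)
ex = (C−B)/|BC| = (-0.1256,0.9921); ey = (-0.9921,-0.1256)
P = B + 2.79·ex + 0.76·ey = (-2.0989,2.7770)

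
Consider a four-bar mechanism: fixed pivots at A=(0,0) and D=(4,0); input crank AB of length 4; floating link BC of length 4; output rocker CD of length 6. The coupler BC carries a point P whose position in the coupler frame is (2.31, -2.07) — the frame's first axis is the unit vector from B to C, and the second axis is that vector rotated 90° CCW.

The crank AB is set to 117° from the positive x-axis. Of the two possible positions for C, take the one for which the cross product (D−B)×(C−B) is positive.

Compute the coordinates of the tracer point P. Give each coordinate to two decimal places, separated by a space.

A=(0,0), D=(4.00,0)
B = A + 4.00·(cos117°, sin117°) = (-1.8160, 3.5640)
|BD| = 6.8211
circle(B,4.00) ∩ circle(D,6.00): a=1.9445, h=3.4955
  candidates: C₊=(1.6684,5.5285) cross=23.844; C₋=(-1.9844,-0.4324) cross=-23.844
  mode + wants cross > 0 → take C=(1.6684,5.5285) (cross=23.844)
ex = (C−B)/|BC| = (0.8711,0.4911); ey = (-0.4911,0.8711)
P = B + 2.31·ex + -2.07·ey = (1.2129,2.8953)

1.21 2.90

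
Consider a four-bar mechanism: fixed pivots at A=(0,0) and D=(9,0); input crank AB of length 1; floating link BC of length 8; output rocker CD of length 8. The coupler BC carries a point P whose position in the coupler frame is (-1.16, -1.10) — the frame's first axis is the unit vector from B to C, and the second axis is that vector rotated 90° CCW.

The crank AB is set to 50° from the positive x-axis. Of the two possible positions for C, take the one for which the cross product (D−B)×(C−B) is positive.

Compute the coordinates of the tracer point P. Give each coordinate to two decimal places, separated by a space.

0.83 -0.82

A=(0,0), D=(9.00,0)
B = A + 1.00·(cos50°, sin50°) = (0.6428, 0.7660)
|BD| = 8.3922
circle(B,8.00) ∩ circle(D,8.00): a=4.1961, h=6.8112
  candidates: C₊=(5.4431,7.1658) cross=57.161; C₋=(4.1997,-6.3998) cross=-57.161
  mode + wants cross > 0 → take C=(5.4431,7.1658) (cross=57.161)
ex = (C−B)/|BC| = (0.6000,0.8000); ey = (-0.8000,0.6000)
P = B + -1.16·ex + -1.10·ey = (0.8267,-0.8220)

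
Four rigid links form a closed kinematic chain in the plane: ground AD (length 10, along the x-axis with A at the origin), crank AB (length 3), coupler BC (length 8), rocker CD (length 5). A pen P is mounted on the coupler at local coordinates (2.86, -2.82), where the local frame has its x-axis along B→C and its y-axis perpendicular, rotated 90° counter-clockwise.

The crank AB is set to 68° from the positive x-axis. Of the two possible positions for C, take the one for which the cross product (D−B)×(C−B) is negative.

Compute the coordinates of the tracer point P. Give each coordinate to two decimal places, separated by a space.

A=(0,0), D=(10.00,0)
B = A + 3.00·(cos68°, sin68°) = (1.1238, 2.7816)
|BD| = 9.3018
circle(B,8.00) ∩ circle(D,5.00): a=6.7473, h=4.2982
  candidates: C₊=(8.8477,4.8654) cross=39.981; C₋=(6.2771,-3.3376) cross=-39.981
  mode - wants cross < 0 → take C=(6.2771,-3.3376) (cross=-39.981)
ex = (C−B)/|BC| = (0.6442,-0.7649); ey = (0.7649,0.6442)
P = B + 2.86·ex + -2.82·ey = (0.8091,-1.2226)

0.81 -1.22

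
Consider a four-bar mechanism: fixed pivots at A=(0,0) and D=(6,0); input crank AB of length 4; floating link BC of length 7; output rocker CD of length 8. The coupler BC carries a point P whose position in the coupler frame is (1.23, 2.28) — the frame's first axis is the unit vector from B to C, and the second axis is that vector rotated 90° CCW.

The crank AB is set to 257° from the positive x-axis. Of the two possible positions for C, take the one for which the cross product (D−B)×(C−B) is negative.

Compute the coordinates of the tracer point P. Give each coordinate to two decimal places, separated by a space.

1.42 -2.74

A=(0,0), D=(6.00,0)
B = A + 4.00·(cos257°, sin257°) = (-0.8998, -3.8975)
|BD| = 7.9245
circle(B,7.00) ∩ circle(D,8.00): a=3.0158, h=6.3170
  candidates: C₊=(-1.3808,3.0860) cross=50.059; C₋=(4.8329,-7.9144) cross=-50.059
  mode - wants cross < 0 → take C=(4.8329,-7.9144) (cross=-50.059)
ex = (C−B)/|BC| = (0.8190,-0.5738); ey = (0.5738,0.8190)
P = B + 1.23·ex + 2.28·ey = (1.4159,-2.7361)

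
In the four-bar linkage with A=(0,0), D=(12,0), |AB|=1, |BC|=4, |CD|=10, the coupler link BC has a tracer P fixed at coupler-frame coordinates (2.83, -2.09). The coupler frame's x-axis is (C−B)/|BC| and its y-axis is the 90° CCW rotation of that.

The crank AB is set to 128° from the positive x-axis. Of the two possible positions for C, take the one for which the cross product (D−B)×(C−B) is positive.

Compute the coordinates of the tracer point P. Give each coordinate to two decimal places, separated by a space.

A=(0,0), D=(12.00,0)
B = A + 1.00·(cos128°, sin128°) = (-0.6157, 0.7880)
|BD| = 12.6402
circle(B,4.00) ∩ circle(D,10.00): a=2.9974, h=2.6487
  candidates: C₊=(2.5410,3.2447) cross=33.480; C₋=(2.2108,-2.0424) cross=-33.480
  mode + wants cross > 0 → take C=(2.5410,3.2447) (cross=33.480)
ex = (C−B)/|BC| = (0.7892,0.6142); ey = (-0.6142,0.7892)
P = B + 2.83·ex + -2.09·ey = (2.9013,0.8767)

2.90 0.88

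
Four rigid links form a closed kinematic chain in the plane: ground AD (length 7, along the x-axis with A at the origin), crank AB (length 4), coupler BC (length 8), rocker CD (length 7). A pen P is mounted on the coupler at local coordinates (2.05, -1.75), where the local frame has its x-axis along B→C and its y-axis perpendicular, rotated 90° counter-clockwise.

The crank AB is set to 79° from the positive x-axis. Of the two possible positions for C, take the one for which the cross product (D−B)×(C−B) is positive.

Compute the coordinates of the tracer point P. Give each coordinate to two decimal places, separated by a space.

A=(0,0), D=(7.00,0)
B = A + 4.00·(cos79°, sin79°) = (0.7632, 3.9265)
|BD| = 7.3699
circle(B,8.00) ∩ circle(D,7.00): a=4.7026, h=6.4719
  candidates: C₊=(8.1909,6.8979) cross=47.697; C₋=(1.2947,-4.0558) cross=-47.697
  mode + wants cross > 0 → take C=(8.1909,6.8979) (cross=47.697)
ex = (C−B)/|BC| = (0.9285,0.3714); ey = (-0.3714,0.9285)
P = B + 2.05·ex + -1.75·ey = (3.3166,3.0631)

3.32 3.06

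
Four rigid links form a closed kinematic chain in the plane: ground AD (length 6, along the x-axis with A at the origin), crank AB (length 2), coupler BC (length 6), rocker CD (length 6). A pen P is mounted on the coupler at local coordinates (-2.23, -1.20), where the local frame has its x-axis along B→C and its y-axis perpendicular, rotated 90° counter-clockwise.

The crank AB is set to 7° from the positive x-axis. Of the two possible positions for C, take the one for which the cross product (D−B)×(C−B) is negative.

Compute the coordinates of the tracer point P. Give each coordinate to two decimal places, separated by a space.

0.21 2.05

A=(0,0), D=(6.00,0)
B = A + 2.00·(cos7°, sin7°) = (1.9851, 0.2437)
|BD| = 4.0223
circle(B,6.00) ∩ circle(D,6.00): a=2.0111, h=5.6529
  candidates: C₊=(4.3351,5.7644) cross=22.738; C₋=(3.6500,-5.5206) cross=-22.738
  mode - wants cross < 0 → take C=(3.6500,-5.5206) (cross=-22.738)
ex = (C−B)/|BC| = (0.2775,-0.9607); ey = (0.9607,0.2775)
P = B + -2.23·ex + -1.20·ey = (0.2134,2.0532)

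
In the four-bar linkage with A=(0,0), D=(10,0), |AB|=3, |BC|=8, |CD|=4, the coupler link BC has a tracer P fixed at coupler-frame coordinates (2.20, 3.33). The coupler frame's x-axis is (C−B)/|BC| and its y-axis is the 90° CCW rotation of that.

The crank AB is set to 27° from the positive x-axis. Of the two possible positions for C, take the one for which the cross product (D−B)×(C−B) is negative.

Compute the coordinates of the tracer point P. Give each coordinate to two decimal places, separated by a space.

6.50 2.48

A=(0,0), D=(10.00,0)
B = A + 3.00·(cos27°, sin27°) = (2.6730, 1.3620)
|BD| = 7.4525
circle(B,8.00) ∩ circle(D,4.00): a=6.9466, h=3.9679
  candidates: C₊=(10.2278,3.9935) cross=29.571; C₋=(8.7775,-3.8086) cross=-29.571
  mode - wants cross < 0 → take C=(8.7775,-3.8086) (cross=-29.571)
ex = (C−B)/|BC| = (0.7631,-0.6463); ey = (0.6463,0.7631)
P = B + 2.20·ex + 3.33·ey = (6.5040,2.4811)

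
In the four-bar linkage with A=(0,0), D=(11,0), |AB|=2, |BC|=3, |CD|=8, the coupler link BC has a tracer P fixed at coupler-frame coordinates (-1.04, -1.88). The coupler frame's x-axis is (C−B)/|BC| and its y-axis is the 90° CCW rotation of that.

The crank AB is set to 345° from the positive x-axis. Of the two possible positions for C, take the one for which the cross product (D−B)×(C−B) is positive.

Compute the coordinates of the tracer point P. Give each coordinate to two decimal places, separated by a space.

3.13 -2.30

A=(0,0), D=(11.00,0)
B = A + 2.00·(cos345°, sin345°) = (1.9319, -0.5176)
|BD| = 9.0829
circle(B,3.00) ∩ circle(D,8.00): a=1.5138, h=2.5901
  candidates: C₊=(3.2956,2.1545) cross=23.525; C₋=(3.5908,-3.0172) cross=-23.525
  mode + wants cross > 0 → take C=(3.2956,2.1545) (cross=23.525)
ex = (C−B)/|BC| = (0.4546,0.8907); ey = (-0.8907,0.4546)
P = B + -1.04·ex + -1.88·ey = (3.1336,-2.2986)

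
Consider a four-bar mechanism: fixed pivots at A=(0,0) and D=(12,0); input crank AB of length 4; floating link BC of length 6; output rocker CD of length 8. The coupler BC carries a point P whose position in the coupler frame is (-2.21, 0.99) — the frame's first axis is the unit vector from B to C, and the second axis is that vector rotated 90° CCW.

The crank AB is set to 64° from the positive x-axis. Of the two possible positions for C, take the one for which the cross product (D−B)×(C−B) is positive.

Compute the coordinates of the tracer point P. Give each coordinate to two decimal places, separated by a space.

-0.67 3.47

A=(0,0), D=(12.00,0)
B = A + 4.00·(cos64°, sin64°) = (1.7535, 3.5952)
|BD| = 10.8589
circle(B,6.00) ∩ circle(D,8.00): a=4.1402, h=4.3427
  candidates: C₊=(7.0980,6.3222) cross=47.157; C₋=(4.2224,-1.8733) cross=-47.157
  mode + wants cross > 0 → take C=(7.0980,6.3222) (cross=47.157)
ex = (C−B)/|BC| = (0.8907,0.4545); ey = (-0.4545,0.8907)
P = B + -2.21·ex + 0.99·ey = (-0.6650,3.4726)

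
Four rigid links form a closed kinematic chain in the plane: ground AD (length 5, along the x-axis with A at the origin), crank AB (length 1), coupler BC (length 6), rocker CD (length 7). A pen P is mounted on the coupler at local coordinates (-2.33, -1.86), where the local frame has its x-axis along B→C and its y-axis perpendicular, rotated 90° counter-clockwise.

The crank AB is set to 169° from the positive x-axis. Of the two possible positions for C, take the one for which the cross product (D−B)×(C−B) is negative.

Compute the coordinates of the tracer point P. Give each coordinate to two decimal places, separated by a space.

A=(0,0), D=(5.00,0)
B = A + 1.00·(cos169°, sin169°) = (-0.9816, 0.1908)
|BD| = 5.9847
circle(B,6.00) ∩ circle(D,7.00): a=1.9062, h=5.6891
  candidates: C₊=(1.1050,5.8163) cross=34.048; C₋=(0.7422,-5.5562) cross=-34.048
  mode - wants cross < 0 → take C=(0.7422,-5.5562) (cross=-34.048)
ex = (C−B)/|BC| = (0.2873,-0.9578); ey = (0.9578,0.2873)
P = B + -2.33·ex + -1.86·ey = (-3.4326,1.8882)

-3.43 1.89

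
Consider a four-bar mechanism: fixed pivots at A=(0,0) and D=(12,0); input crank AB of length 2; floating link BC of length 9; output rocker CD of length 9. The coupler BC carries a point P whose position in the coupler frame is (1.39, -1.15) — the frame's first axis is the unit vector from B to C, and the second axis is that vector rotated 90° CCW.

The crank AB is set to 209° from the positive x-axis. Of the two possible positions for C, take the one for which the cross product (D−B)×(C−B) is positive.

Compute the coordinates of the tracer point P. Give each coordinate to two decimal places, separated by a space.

A=(0,0), D=(12.00,0)
B = A + 2.00·(cos209°, sin209°) = (-1.7492, -0.9696)
|BD| = 13.7834
circle(B,9.00) ∩ circle(D,9.00): a=6.8917, h=5.7883
  candidates: C₊=(4.7182,5.2892) cross=79.783; C₋=(5.5326,-6.2588) cross=-79.783
  mode + wants cross > 0 → take C=(4.7182,5.2892) (cross=79.783)
ex = (C−B)/|BC| = (0.7186,0.6954); ey = (-0.6954,0.7186)
P = B + 1.39·ex + -1.15·ey = (0.0494,-0.8294)

0.05 -0.83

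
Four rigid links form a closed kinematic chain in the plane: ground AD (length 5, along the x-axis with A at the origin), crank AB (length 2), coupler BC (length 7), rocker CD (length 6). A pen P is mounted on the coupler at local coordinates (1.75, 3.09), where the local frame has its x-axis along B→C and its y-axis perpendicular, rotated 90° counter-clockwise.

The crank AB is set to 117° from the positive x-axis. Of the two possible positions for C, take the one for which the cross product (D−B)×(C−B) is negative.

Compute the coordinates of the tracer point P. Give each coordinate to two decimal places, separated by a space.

2.59 1.16

A=(0,0), D=(5.00,0)
B = A + 2.00·(cos117°, sin117°) = (-0.9080, 1.7820)
|BD| = 6.1709
circle(B,7.00) ∩ circle(D,6.00): a=4.1388, h=5.6454
  candidates: C₊=(4.6847,5.9917) cross=34.837; C₋=(1.4242,-4.8181) cross=-34.837
  mode - wants cross < 0 → take C=(1.4242,-4.8181) (cross=-34.837)
ex = (C−B)/|BC| = (0.3332,-0.9429); ey = (0.9429,0.3332)
P = B + 1.75·ex + 3.09·ey = (2.5885,1.1615)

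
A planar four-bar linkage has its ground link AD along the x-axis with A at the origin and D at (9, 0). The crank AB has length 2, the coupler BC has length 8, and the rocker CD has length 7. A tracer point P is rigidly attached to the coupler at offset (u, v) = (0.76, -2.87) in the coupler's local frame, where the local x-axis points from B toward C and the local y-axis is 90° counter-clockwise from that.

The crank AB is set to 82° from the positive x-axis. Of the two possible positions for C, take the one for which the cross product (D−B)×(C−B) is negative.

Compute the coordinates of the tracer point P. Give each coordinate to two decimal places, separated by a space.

A=(0,0), D=(9.00,0)
B = A + 2.00·(cos82°, sin82°) = (0.2783, 1.9805)
|BD| = 8.9437
circle(B,8.00) ∩ circle(D,7.00): a=5.3104, h=5.9833
  candidates: C₊=(6.7819,6.6393) cross=53.512; C₋=(4.1320,-5.0301) cross=-53.512
  mode - wants cross < 0 → take C=(4.1320,-5.0301) (cross=-53.512)
ex = (C−B)/|BC| = (0.4817,-0.8763); ey = (0.8763,0.4817)
P = B + 0.76·ex + -2.87·ey = (-1.8706,-0.0680)

-1.87 -0.07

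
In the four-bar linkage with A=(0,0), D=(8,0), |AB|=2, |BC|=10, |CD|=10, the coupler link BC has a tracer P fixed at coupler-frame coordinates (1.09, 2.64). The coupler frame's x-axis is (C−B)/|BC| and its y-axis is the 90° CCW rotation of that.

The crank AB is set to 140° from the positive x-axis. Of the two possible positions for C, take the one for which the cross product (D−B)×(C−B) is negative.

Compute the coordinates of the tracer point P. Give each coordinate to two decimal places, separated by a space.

1.32 1.22

A=(0,0), D=(8.00,0)
B = A + 2.00·(cos140°, sin140°) = (-1.5321, 1.2856)
|BD| = 9.6184
circle(B,10.00) ∩ circle(D,10.00): a=4.8092, h=8.7676
  candidates: C₊=(4.4058,9.3318) cross=84.331; C₋=(2.0621,-8.0462) cross=-84.331
  mode - wants cross < 0 → take C=(2.0621,-8.0462) (cross=-84.331)
ex = (C−B)/|BC| = (0.3594,-0.9332); ey = (0.9332,0.3594)
P = B + 1.09·ex + 2.64·ey = (1.3233,1.2173)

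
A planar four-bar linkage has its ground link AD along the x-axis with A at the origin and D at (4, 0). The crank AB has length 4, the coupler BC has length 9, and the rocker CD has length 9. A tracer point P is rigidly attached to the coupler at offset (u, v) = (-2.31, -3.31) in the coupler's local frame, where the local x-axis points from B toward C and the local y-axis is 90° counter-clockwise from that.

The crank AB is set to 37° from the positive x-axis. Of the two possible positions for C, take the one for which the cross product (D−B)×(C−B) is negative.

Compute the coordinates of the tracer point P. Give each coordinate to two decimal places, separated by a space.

3.78 6.40

A=(0,0), D=(4.00,0)
B = A + 4.00·(cos37°, sin37°) = (3.1945, 2.4073)
|BD| = 2.5384
circle(B,9.00) ∩ circle(D,9.00): a=1.2692, h=8.9101
  candidates: C₊=(12.0469,4.0308) cross=22.618; C₋=(-4.8523,-1.6236) cross=-22.618
  mode - wants cross < 0 → take C=(-4.8523,-1.6236) (cross=-22.618)
ex = (C−B)/|BC| = (-0.8941,-0.4479); ey = (0.4479,-0.8941)
P = B + -2.31·ex + -3.31·ey = (3.7775,6.4013)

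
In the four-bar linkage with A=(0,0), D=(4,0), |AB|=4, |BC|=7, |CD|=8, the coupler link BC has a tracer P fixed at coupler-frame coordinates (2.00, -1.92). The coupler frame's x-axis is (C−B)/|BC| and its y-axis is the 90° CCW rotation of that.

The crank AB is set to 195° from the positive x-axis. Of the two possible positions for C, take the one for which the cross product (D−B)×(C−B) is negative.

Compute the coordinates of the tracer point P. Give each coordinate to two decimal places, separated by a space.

A=(0,0), D=(4.00,0)
B = A + 4.00·(cos195°, sin195°) = (-3.8637, -1.0353)
|BD| = 7.9316
circle(B,7.00) ∩ circle(D,8.00): a=3.0202, h=6.3149
  candidates: C₊=(-1.6936,5.6199) cross=50.087; C₋=(-0.0451,-6.9020) cross=-50.087
  mode - wants cross < 0 → take C=(-0.0451,-6.9020) (cross=-50.087)
ex = (C−B)/|BC| = (0.5455,-0.8381); ey = (0.8381,0.5455)
P = B + 2.00·ex + -1.92·ey = (-4.3818,-3.7589)

-4.38 -3.76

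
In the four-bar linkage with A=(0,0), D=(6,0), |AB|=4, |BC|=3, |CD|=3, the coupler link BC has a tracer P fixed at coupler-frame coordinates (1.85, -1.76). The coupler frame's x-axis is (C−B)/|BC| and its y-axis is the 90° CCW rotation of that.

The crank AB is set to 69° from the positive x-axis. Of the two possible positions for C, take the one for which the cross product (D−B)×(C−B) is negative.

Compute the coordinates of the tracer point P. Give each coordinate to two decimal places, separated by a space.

1.28 1.19

A=(0,0), D=(6.00,0)
B = A + 4.00·(cos69°, sin69°) = (1.4335, 3.7343)
|BD| = 5.8990
circle(B,3.00) ∩ circle(D,3.00): a=2.9495, h=0.5481
  candidates: C₊=(4.0637,2.2915) cross=3.233; C₋=(3.3698,1.4429) cross=-3.233
  mode - wants cross < 0 → take C=(3.3698,1.4429) (cross=-3.233)
ex = (C−B)/|BC| = (0.6454,-0.7638); ey = (0.7638,0.6454)
P = B + 1.85·ex + -1.76·ey = (1.2832,1.1853)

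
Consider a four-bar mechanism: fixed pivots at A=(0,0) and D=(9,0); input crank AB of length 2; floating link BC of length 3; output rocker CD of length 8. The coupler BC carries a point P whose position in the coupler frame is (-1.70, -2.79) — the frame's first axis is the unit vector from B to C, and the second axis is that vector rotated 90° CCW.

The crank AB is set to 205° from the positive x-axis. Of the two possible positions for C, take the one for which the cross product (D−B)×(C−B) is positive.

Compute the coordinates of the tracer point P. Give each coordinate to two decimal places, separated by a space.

A=(0,0), D=(9.00,0)
B = A + 2.00·(cos205°, sin205°) = (-1.8126, -0.8452)
|BD| = 10.8456
circle(B,3.00) ∩ circle(D,8.00): a=2.8872, h=0.8149
  candidates: C₊=(1.0023,0.1922) cross=8.838; C₋=(1.1293,-1.4326) cross=-8.838
  mode + wants cross > 0 → take C=(1.0023,0.1922) (cross=8.838)
ex = (C−B)/|BC| = (0.9383,0.3458); ey = (-0.3458,0.9383)
P = B + -1.70·ex + -2.79·ey = (-2.4430,-4.0510)

-2.44 -4.05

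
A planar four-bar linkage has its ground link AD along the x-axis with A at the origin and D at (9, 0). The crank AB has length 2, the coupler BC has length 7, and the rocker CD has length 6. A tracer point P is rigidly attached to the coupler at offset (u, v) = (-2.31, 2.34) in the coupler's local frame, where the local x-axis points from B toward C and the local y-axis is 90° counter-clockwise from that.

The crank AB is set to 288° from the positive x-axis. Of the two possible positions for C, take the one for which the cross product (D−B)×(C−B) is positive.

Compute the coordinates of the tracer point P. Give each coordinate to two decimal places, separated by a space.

A=(0,0), D=(9.00,0)
B = A + 2.00·(cos288°, sin288°) = (0.6180, -1.9021)
|BD| = 8.5951
circle(B,7.00) ∩ circle(D,6.00): a=5.0538, h=4.8435
  candidates: C₊=(4.4746,3.9397) cross=41.630; C₋=(6.6184,-5.5071) cross=-41.630
  mode + wants cross > 0 → take C=(4.4746,3.9397) (cross=41.630)
ex = (C−B)/|BC| = (0.5509,0.8345); ey = (-0.8345,0.5509)
P = B + -2.31·ex + 2.34·ey = (-2.6075,-2.5407)

-2.61 -2.54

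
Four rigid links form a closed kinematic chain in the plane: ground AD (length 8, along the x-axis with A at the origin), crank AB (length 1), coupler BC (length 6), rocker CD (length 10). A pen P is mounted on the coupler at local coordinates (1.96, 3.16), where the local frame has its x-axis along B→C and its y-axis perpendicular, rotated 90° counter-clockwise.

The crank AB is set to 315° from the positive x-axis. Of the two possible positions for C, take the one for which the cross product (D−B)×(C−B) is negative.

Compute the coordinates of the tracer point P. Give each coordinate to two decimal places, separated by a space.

A=(0,0), D=(8.00,0)
B = A + 1.00·(cos315°, sin315°) = (0.7071, -0.7071)
|BD| = 7.3271
circle(B,6.00) ∩ circle(D,10.00): a=-0.7038, h=5.9586
  candidates: C₊=(-0.5685,5.1557) cross=43.659; C₋=(0.5816,-6.7058) cross=-43.659
  mode - wants cross < 0 → take C=(0.5816,-6.7058) (cross=-43.659)
ex = (C−B)/|BC| = (-0.0209,-0.9998); ey = (0.9998,-0.0209)
P = B + 1.96·ex + 3.16·ey = (3.8254,-2.7328)

3.83 -2.73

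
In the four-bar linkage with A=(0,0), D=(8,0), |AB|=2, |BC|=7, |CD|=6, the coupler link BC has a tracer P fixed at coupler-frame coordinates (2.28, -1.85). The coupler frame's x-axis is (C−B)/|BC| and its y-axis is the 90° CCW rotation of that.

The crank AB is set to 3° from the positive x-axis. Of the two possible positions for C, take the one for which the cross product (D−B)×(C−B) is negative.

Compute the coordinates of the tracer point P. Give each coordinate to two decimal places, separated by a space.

A=(0,0), D=(8.00,0)
B = A + 2.00·(cos3°, sin3°) = (1.9973, 0.1047)
|BD| = 6.0037
circle(B,7.00) ∩ circle(D,6.00): a=4.0845, h=5.6848
  candidates: C₊=(6.1803,5.7174) cross=34.130; C₋=(5.9820,-5.6505) cross=-34.130
  mode - wants cross < 0 → take C=(5.9820,-5.6505) (cross=-34.130)
ex = (C−B)/|BC| = (0.5693,-0.8222); ey = (0.8222,0.5693)
P = B + 2.28·ex + -1.85·ey = (1.7742,-2.8230)

1.77 -2.82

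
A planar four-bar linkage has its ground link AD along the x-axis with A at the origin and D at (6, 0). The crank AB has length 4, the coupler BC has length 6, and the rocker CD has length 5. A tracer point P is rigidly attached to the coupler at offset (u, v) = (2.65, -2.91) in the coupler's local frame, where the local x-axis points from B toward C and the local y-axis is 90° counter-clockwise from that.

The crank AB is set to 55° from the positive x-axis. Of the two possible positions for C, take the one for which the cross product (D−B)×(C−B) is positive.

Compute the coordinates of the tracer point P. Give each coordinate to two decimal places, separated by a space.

A=(0,0), D=(6.00,0)
B = A + 4.00·(cos55°, sin55°) = (2.2943, 3.2766)
|BD| = 4.9465
circle(B,6.00) ∩ circle(D,5.00): a=3.5852, h=4.8111
  candidates: C₊=(8.1670,4.5060) cross=23.798; C₋=(1.7932,-2.7024) cross=-23.798
  mode + wants cross > 0 → take C=(8.1670,4.5060) (cross=23.798)
ex = (C−B)/|BC| = (0.9788,0.2049); ey = (-0.2049,0.9788)
P = B + 2.65·ex + -2.91·ey = (5.4843,0.9713)

5.48 0.97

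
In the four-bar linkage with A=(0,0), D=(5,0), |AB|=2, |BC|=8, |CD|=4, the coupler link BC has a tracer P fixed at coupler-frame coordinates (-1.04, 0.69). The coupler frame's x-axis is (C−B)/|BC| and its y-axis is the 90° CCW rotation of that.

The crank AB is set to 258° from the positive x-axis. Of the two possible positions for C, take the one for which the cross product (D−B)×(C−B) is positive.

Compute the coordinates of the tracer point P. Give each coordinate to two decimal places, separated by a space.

A=(0,0), D=(5.00,0)
B = A + 2.00·(cos258°, sin258°) = (-0.4158, -1.9563)
|BD| = 5.7583
circle(B,8.00) ∩ circle(D,4.00): a=7.0470, h=3.7867
  candidates: C₊=(4.9256,3.9993) cross=21.805; C₋=(7.4985,-3.1237) cross=-21.805
  mode + wants cross > 0 → take C=(4.9256,3.9993) (cross=21.805)
ex = (C−B)/|BC| = (0.6677,0.7445); ey = (-0.7445,0.6677)
P = B + -1.04·ex + 0.69·ey = (-1.6239,-2.2698)

-1.62 -2.27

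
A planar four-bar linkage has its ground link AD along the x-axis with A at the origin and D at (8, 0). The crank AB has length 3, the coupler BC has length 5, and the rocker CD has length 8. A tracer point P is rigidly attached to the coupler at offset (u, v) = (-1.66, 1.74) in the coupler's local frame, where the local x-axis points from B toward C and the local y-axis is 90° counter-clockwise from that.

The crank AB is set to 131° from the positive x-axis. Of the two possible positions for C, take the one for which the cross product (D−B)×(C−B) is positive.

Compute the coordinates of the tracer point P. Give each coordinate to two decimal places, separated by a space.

-4.34 2.64

A=(0,0), D=(8.00,0)
B = A + 3.00·(cos131°, sin131°) = (-1.9682, 2.2641)
|BD| = 10.2221
circle(B,5.00) ∩ circle(D,8.00): a=3.2034, h=3.8390
  candidates: C₊=(2.0060,5.2983) cross=39.243; C₋=(0.3053,-2.1891) cross=-39.243
  mode + wants cross > 0 → take C=(2.0060,5.2983) (cross=39.243)
ex = (C−B)/|BC| = (0.7948,0.6068); ey = (-0.6068,0.7948)
P = B + -1.66·ex + 1.74·ey = (-4.3435,2.6398)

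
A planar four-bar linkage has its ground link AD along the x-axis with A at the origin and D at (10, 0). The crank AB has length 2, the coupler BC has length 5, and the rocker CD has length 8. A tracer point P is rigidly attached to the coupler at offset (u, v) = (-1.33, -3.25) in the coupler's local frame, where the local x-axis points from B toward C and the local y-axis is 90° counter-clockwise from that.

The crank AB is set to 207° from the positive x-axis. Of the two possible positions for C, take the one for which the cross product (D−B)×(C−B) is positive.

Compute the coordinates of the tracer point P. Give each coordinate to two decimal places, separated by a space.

-0.95 -4.32

A=(0,0), D=(10.00,0)
B = A + 2.00·(cos207°, sin207°) = (-1.7820, -0.9080)
|BD| = 11.8169
circle(B,5.00) ∩ circle(D,8.00): a=4.2583, h=2.6205
  candidates: C₊=(2.2624,2.0319) cross=30.966; C₋=(2.6650,-3.1935) cross=-30.966
  mode + wants cross > 0 → take C=(2.2624,2.0319) (cross=30.966)
ex = (C−B)/|BC| = (0.8089,0.5880); ey = (-0.5880,0.8089)
P = B + -1.33·ex + -3.25·ey = (-0.9469,-4.3188)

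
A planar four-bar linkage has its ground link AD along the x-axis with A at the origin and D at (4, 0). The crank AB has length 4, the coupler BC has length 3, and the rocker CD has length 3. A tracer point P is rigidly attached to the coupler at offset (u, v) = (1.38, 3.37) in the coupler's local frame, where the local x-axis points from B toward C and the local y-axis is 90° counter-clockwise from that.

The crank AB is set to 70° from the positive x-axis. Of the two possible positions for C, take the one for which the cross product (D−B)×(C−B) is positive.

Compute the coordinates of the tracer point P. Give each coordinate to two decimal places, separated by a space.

A=(0,0), D=(4.00,0)
B = A + 4.00·(cos70°, sin70°) = (1.3681, 3.7588)
|BD| = 4.5886
circle(B,3.00) ∩ circle(D,3.00): a=2.2943, h=1.9329
  candidates: C₊=(4.2674,2.9881) cross=8.869; C₋=(1.1007,0.7707) cross=-8.869
  mode + wants cross > 0 → take C=(4.2674,2.9881) (cross=8.869)
ex = (C−B)/|BC| = (0.9664,-0.2569); ey = (0.2569,0.9664)
P = B + 1.38·ex + 3.37·ey = (3.5675,6.6611)

3.57 6.66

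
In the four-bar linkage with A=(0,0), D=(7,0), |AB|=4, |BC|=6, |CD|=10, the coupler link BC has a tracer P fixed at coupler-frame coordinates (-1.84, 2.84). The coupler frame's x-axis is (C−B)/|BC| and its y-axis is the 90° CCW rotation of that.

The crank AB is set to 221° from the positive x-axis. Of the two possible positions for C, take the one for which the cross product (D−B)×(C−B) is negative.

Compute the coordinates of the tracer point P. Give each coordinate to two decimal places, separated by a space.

A=(0,0), D=(7.00,0)
B = A + 4.00·(cos221°, sin221°) = (-3.0188, -2.6242)
|BD| = 10.3568
circle(B,6.00) ∩ circle(D,10.00): a=2.0887, h=5.6247
  candidates: C₊=(-2.4235,3.3462) cross=58.254; C₋=(0.4269,-7.5362) cross=-58.254
  mode - wants cross < 0 → take C=(0.4269,-7.5362) (cross=-58.254)
ex = (C−B)/|BC| = (0.5743,-0.8187); ey = (0.8187,0.5743)
P = B + -1.84·ex + 2.84·ey = (-1.7505,0.5131)

-1.75 0.51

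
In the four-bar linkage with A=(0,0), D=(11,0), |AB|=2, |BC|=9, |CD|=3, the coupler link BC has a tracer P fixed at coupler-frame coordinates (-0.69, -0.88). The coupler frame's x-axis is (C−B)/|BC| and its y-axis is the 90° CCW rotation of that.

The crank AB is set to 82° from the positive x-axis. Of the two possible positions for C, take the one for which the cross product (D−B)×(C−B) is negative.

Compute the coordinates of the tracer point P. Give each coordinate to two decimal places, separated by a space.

-0.71 1.46

A=(0,0), D=(11.00,0)
B = A + 2.00·(cos82°, sin82°) = (0.2783, 1.9805)
|BD| = 10.9030
circle(B,9.00) ∩ circle(D,3.00): a=8.7534, h=2.0926
  candidates: C₊=(9.2662,2.4482) cross=22.815; C₋=(8.5060,-1.6673) cross=-22.815
  mode - wants cross < 0 → take C=(8.5060,-1.6673) (cross=-22.815)
ex = (C−B)/|BC| = (0.9142,-0.4053); ey = (0.4053,0.9142)
P = B + -0.69·ex + -0.88·ey = (-0.7091,1.4557)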